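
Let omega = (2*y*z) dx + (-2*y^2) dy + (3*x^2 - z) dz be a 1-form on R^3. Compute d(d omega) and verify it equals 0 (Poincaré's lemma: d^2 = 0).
d(d omega) = 0

Step 1: d omega = sum_{i<j} (∂f_j/∂x_i - ∂f_i/∂x_j) dx_i ∧ dx_j:
  coeff of dx ∧ dy: -2*z
  coeff of dx ∧ dz: 6*x - 2*y
  coeff of dy ∧ dz: 0
Step 2: Apply d again to each 2-form coefficient. The only possible 3-form in R^3 is dx ∧ dy ∧ dz, with coefficient
  ∂(coeff of dy∧dz)/∂x - ∂(coeff of dx∧dz)/∂y + ∂(coeff of dx∧dy)/∂z
  = ∂/∂x (0) - ∂/∂y (6*x - 2*y) + ∂/∂z (-2*z).
Each of these terms simplifies to sums of mixed partials that cancel in pairs. The result is 0 (by equality of mixed partials for smooth functions — Schwarz / Clairaut).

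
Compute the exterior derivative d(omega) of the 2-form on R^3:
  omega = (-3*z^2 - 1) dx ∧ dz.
d(omega) = 0

For a 2-form omega = sum_{i<j} g_{ij} dx_i ∧ dx_j, the exterior derivative is
  d(omega) = sum_{i<j} d(g_{ij}) ∧ dx_i ∧ dx_j = sum_{i<j, k} (∂g_{ij}/∂x_k) dx_k ∧ dx_i ∧ dx_j.
Expand each term, using dx_k ∧ dx_i ∧ dx_j = sgn(permutation) dx_{(a)} ∧ dx_{(b)} ∧ dx_{(c)} with (a < b < c) sorted:

Collecting like 3-forms: d(omega) = 0.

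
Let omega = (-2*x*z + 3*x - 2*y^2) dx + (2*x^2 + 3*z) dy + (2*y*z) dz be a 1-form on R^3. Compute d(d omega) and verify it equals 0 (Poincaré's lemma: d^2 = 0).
d(d omega) = 0

Step 1: d omega = sum_{i<j} (∂f_j/∂x_i - ∂f_i/∂x_j) dx_i ∧ dx_j:
  coeff of dx ∧ dy: 4*x + 4*y
  coeff of dx ∧ dz: 2*x
  coeff of dy ∧ dz: 2*z - 3
Step 2: Apply d again to each 2-form coefficient. The only possible 3-form in R^3 is dx ∧ dy ∧ dz, with coefficient
  ∂(coeff of dy∧dz)/∂x - ∂(coeff of dx∧dz)/∂y + ∂(coeff of dx∧dy)/∂z
  = ∂/∂x (2*z - 3) - ∂/∂y (2*x) + ∂/∂z (4*x + 4*y).
Each of these terms simplifies to sums of mixed partials that cancel in pairs. The result is 0 (by equality of mixed partials for smooth functions — Schwarz / Clairaut).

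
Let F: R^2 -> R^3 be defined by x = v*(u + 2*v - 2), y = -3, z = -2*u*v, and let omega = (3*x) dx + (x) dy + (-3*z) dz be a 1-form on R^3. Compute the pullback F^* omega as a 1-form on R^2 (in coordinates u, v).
F^* omega = (v^2*(-9*u + 6*v - 6)) du + (3*v*(-3*u^2 + 6*u*v - 4*u + 8*v^2 - 12*v + 4)) dv

Using F^*(f dg) = (f ∘ F) d(g ∘ F), substitute each coordinate x_i by F_i(u, v) in f_i, and replace dx_i by d F_i = (∂F_i/∂u) du + (∂F_i/∂v) dv.
  For the x component: f_1(F) = 3*v*(u + 2*v - 2); d F_1 = (v) du + (u + 4*v - 2) dv
  For the y component: f_2(F) = v*(u + 2*v - 2); d F_2 = (0) du + (0) dv
  For the z component: f_3(F) = 6*u*v; d F_3 = (-2*v) du + (-2*u) dv
Combining and collecting du, dv coefficients:
  coeff of du: v^2*(-9*u + 6*v - 6)
  coeff of dv: 3*v*(-3*u^2 + 6*u*v - 4*u + 8*v^2 - 12*v + 4)
F^* omega = (v^2*(-9*u + 6*v - 6)) du + (3*v*(-3*u^2 + 6*u*v - 4*u + 8*v^2 - 12*v + 4)) dv.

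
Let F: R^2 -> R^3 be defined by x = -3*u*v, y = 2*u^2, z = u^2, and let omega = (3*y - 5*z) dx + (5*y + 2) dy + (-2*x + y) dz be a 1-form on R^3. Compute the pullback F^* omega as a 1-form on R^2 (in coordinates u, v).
F^* omega = (u*(44*u^2 + 9*u*v + 8)) du + (-3*u^3) dv

Using F^*(f dg) = (f ∘ F) d(g ∘ F), substitute each coordinate x_i by F_i(u, v) in f_i, and replace dx_i by d F_i = (∂F_i/∂u) du + (∂F_i/∂v) dv.
  For the x component: f_1(F) = u^2; d F_1 = (-3*v) du + (-3*u) dv
  For the y component: f_2(F) = 10*u^2 + 2; d F_2 = (4*u) du + (0) dv
  For the z component: f_3(F) = 2*u*(u + 3*v); d F_3 = (2*u) du + (0) dv
Combining and collecting du, dv coefficients:
  coeff of du: u*(44*u^2 + 9*u*v + 8)
  coeff of dv: -3*u^3
F^* omega = (u*(44*u^2 + 9*u*v + 8)) du + (-3*u^3) dv.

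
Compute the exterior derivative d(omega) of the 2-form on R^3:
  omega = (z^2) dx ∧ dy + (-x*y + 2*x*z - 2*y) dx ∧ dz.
d(omega) = (x + 2*z + 2) dx ∧ dy ∧ dz

For a 2-form omega = sum_{i<j} g_{ij} dx_i ∧ dx_j, the exterior derivative is
  d(omega) = sum_{i<j} d(g_{ij}) ∧ dx_i ∧ dx_j = sum_{i<j, k} (∂g_{ij}/∂x_k) dx_k ∧ dx_i ∧ dx_j.
Expand each term, using dx_k ∧ dx_i ∧ dx_j = sgn(permutation) dx_{(a)} ∧ dx_{(b)} ∧ dx_{(c)} with (a < b < c) sorted:
  d(z^2) includes (∂/∂z)(z^2) dz = (2*z) dz, which multiplied by dx ∧ dy gives (2*z) dx ∧ dy ∧ dz
  d(-x*y + 2*x*z - 2*y) includes (∂/∂y)(-x*y + 2*x*z - 2*y) dy = (-x - 2) dy, which multiplied by dx ∧ dz gives (x + 2) dx ∧ dy ∧ dz
Collecting like 3-forms: d(omega) = (x + 2*z + 2) dx ∧ dy ∧ dz.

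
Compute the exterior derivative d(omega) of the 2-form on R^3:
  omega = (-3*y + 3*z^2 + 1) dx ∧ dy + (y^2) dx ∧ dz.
d(omega) = (-2*y + 6*z) dx ∧ dy ∧ dz

For a 2-form omega = sum_{i<j} g_{ij} dx_i ∧ dx_j, the exterior derivative is
  d(omega) = sum_{i<j} d(g_{ij}) ∧ dx_i ∧ dx_j = sum_{i<j, k} (∂g_{ij}/∂x_k) dx_k ∧ dx_i ∧ dx_j.
Expand each term, using dx_k ∧ dx_i ∧ dx_j = sgn(permutation) dx_{(a)} ∧ dx_{(b)} ∧ dx_{(c)} with (a < b < c) sorted:
  d(-3*y + 3*z^2 + 1) includes (∂/∂z)(-3*y + 3*z^2 + 1) dz = (6*z) dz, which multiplied by dx ∧ dy gives (6*z) dx ∧ dy ∧ dz
  d(y^2) includes (∂/∂y)(y^2) dy = (2*y) dy, which multiplied by dx ∧ dz gives (-2*y) dx ∧ dy ∧ dz
Collecting like 3-forms: d(omega) = (-2*y + 6*z) dx ∧ dy ∧ dz.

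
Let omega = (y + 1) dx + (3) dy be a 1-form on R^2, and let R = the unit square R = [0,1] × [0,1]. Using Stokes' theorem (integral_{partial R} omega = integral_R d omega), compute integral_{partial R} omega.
integral_(partial R) omega = -1

Stokes: integral_partial_R omega = integral_R d omega with d omega = (∂Q/∂x - ∂P/∂y) dx ∧ dy.
  ∂Q/∂x = 0
  ∂P/∂y = 1
  integrand = ∂Q/∂x - ∂P/∂y = -1.
Integrating over R: integral_0^1 integral_0^1 (-1) dx dy = -1.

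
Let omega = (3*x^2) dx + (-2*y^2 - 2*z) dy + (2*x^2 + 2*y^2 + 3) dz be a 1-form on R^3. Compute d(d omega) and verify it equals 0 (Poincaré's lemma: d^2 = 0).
d(d omega) = 0

Step 1: d omega = sum_{i<j} (∂f_j/∂x_i - ∂f_i/∂x_j) dx_i ∧ dx_j:
  coeff of dx ∧ dy: 0
  coeff of dx ∧ dz: 4*x
  coeff of dy ∧ dz: 4*y + 2
Step 2: Apply d again to each 2-form coefficient. The only possible 3-form in R^3 is dx ∧ dy ∧ dz, with coefficient
  ∂(coeff of dy∧dz)/∂x - ∂(coeff of dx∧dz)/∂y + ∂(coeff of dx∧dy)/∂z
  = ∂/∂x (4*y + 2) - ∂/∂y (4*x) + ∂/∂z (0).
Each of these terms simplifies to sums of mixed partials that cancel in pairs. The result is 0 (by equality of mixed partials for smooth functions — Schwarz / Clairaut).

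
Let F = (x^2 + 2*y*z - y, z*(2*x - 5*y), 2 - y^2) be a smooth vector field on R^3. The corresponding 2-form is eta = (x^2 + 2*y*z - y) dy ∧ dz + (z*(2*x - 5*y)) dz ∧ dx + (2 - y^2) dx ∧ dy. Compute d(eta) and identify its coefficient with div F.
d(eta) = (2*x - 5*z) dx ∧ dy ∧ dz; div F = 2*x - 5*z

For a 2-form in R^3 of the form above, applying d gives a 3-form with coefficient ∂P/∂x + ∂Q/∂y + ∂R/∂z:
  ∂P/∂x = 2*x
  ∂Q/∂y = -5*z
  ∂R/∂z = 0
Sum = 2*x - 5*z, which is exactly div F.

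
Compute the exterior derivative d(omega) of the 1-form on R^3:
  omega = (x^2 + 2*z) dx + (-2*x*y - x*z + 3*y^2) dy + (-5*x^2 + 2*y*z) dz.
d(omega) = (-2*y - z) dx ∧ dy + (-10*x - 2) dx ∧ dz + (x + 2*z) dy ∧ dz

For a 1-form omega = sum_i f_i dx_i, the exterior derivative is
  d(omega) = sum_{i < j} (∂f_j/∂x_i - ∂f_i/∂x_j) dx_i ∧ dx_j.
  coefficient of dx ∧ dy: ∂f_2/∂x - ∂f_1/∂y = ∂(-2*x*y - x*z + 3*y^2)/∂x - ∂(x^2 + 2*z)/∂y = -2*y - z
  coefficient of dx ∧ dz: ∂f_3/∂x - ∂f_1/∂z = ∂(-5*x^2 + 2*y*z)/∂x - ∂(x^2 + 2*z)/∂z = -10*x - 2
  coefficient of dy ∧ dz: ∂f_3/∂y - ∂f_2/∂z = ∂(-5*x^2 + 2*y*z)/∂y - ∂(-2*x*y - x*z + 3*y^2)/∂z = x + 2*z
Assembling: d(omega) = (-2*y - z) dx ∧ dy + (-10*x - 2) dx ∧ dz + (x + 2*z) dy ∧ dz.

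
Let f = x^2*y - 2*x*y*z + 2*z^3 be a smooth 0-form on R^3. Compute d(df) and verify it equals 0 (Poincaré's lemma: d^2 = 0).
d(df) = 0

Step 1: df = sum_i (∂f/∂x_i) dx_i = (2*y*(x - z)) dx + (x*(x - 2*z)) dy + (-2*x*y + 6*z^2) dz.
Step 2: Apply d again. Using the 1-form formula, the coefficient of dx ∧ dy in d(df) is ∂^2 f/∂x ∂y - ∂^2 f/∂y ∂x = (2*x - 2*z) - (2*x - 2*z) = 0 (equality of mixed partials for smooth f).
Similarly for dx ∧ dz and dy ∧ dz — all coefficients vanish. So d(df) = 0.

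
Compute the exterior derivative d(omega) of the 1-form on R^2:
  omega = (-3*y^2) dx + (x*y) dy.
d(omega) = (7*y) dx ∧ dy

For a 1-form omega = sum_i f_i dx_i, the exterior derivative is
  d(omega) = sum_{i < j} (∂f_j/∂x_i - ∂f_i/∂x_j) dx_i ∧ dx_j.
  coefficient of dx ∧ dy: ∂f_2/∂x - ∂f_1/∂y = ∂(x*y)/∂x - ∂(-3*y^2)/∂y = 7*y
Assembling: d(omega) = (7*y) dx ∧ dy.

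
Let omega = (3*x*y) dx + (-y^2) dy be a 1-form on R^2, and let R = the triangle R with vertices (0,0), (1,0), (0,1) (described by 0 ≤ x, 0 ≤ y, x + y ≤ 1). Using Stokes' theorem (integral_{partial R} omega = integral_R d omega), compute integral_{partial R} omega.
integral_(partial R) omega = -1/2

Stokes: integral_partial_R omega = integral_R d omega with d omega = (∂Q/∂x - ∂P/∂y) dx ∧ dy.
  ∂Q/∂x = 0
  ∂P/∂y = 3*x
  integrand = ∂Q/∂x - ∂P/∂y = -3*x.
Integrating over R: integral_0^1 integral_0^{1-x} (-3*x) dy dx = -1/2.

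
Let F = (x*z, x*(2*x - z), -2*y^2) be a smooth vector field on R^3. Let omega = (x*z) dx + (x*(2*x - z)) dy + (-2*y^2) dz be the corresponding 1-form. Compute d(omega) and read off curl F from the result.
d(omega) = (x - 4*y) dy ∧ dz + (x) dz ∧ dx + (4*x - z) dx ∧ dy; curl F = (x - 4*y, x, 4*x - z)

d omega = sum_{i<j} (∂f_j/∂x_i - ∂f_i/∂x_j) dx_i ∧ dx_j. Under the identification (dy ∧ dz, dz ∧ dx, dx ∧ dy) ↔ (e_x, e_y, e_z), the coefficients are exactly the components of curl F. Compute:
  ∂R/∂y - ∂Q/∂z = (-4*y) - (-x) = x - 4*y
  ∂P/∂z - ∂R/∂x = (x) - (0) = x
  ∂Q/∂x - ∂P/∂y = (4*x - z) - (0) = 4*x - z.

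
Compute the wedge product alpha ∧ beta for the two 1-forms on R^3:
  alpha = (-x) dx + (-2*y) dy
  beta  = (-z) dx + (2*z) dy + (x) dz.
alpha ∧ beta = (-2*z*(x + y)) dx ∧ dy + (-x^2) dx ∧ dz + (-2*x*y) dy ∧ dz

Distribute the wedge, using dx_i ∧ dx_j = -dx_j ∧ dx_i and dx_i ∧ dx_i = 0. For each pair (i, j) with i < j, the coefficient of dx_i ∧ dx_j in alpha ∧ beta is (alpha_i * beta_j - alpha_j * beta_i). Collecting: alpha ∧ beta = (-2*z*(x + y)) dx ∧ dy + (-x^2) dx ∧ dz + (-2*x*y) dy ∧ dz.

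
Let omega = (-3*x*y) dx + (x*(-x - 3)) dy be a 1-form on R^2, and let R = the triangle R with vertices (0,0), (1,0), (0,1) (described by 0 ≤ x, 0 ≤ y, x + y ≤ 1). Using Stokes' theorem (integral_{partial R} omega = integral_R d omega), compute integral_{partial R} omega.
integral_(partial R) omega = -4/3

Stokes: integral_partial_R omega = integral_R d omega with d omega = (∂Q/∂x - ∂P/∂y) dx ∧ dy.
  ∂Q/∂x = -2*x - 3
  ∂P/∂y = -3*x
  integrand = ∂Q/∂x - ∂P/∂y = x - 3.
Integrating over R: integral_0^1 integral_0^{1-x} (x - 3) dy dx = -4/3.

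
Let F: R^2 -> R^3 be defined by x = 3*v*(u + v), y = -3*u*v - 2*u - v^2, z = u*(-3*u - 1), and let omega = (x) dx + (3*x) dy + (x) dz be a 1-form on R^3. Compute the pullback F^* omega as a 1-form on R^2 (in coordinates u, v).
F^* omega = (3*v*(-6*u^2 - 12*u*v - 7*u - 6*v^2 - 7*v)) du + (18*u*v*(-u - v)) dv

Using F^*(f dg) = (f ∘ F) d(g ∘ F), substitute each coordinate x_i by F_i(u, v) in f_i, and replace dx_i by d F_i = (∂F_i/∂u) du + (∂F_i/∂v) dv.
  For the x component: f_1(F) = 3*v*(u + v); d F_1 = (3*v) du + (3*u + 6*v) dv
  For the y component: f_2(F) = 9*v*(u + v); d F_2 = (-3*v - 2) du + (-3*u - 2*v) dv
  For the z component: f_3(F) = 3*v*(u + v); d F_3 = (-6*u - 1) du + (0) dv
Combining and collecting du, dv coefficients:
  coeff of du: 3*v*(-6*u^2 - 12*u*v - 7*u - 6*v^2 - 7*v)
  coeff of dv: 18*u*v*(-u - v)
F^* omega = (3*v*(-6*u^2 - 12*u*v - 7*u - 6*v^2 - 7*v)) du + (18*u*v*(-u - v)) dv.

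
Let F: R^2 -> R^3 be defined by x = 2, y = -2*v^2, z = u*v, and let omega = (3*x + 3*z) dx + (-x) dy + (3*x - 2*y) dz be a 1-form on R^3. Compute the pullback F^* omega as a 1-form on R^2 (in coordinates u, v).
F^* omega = (4*v^3 + 6*v) du + (4*u*v^2 + 6*u + 8*v) dv

Using F^*(f dg) = (f ∘ F) d(g ∘ F), substitute each coordinate x_i by F_i(u, v) in f_i, and replace dx_i by d F_i = (∂F_i/∂u) du + (∂F_i/∂v) dv.
  For the x component: f_1(F) = 3*u*v + 6; d F_1 = (0) du + (0) dv
  For the y component: f_2(F) = -2; d F_2 = (0) du + (-4*v) dv
  For the z component: f_3(F) = 4*v^2 + 6; d F_3 = (v) du + (u) dv
Combining and collecting du, dv coefficients:
  coeff of du: 4*v^3 + 6*v
  coeff of dv: 4*u*v^2 + 6*u + 8*v
F^* omega = (4*v^3 + 6*v) du + (4*u*v^2 + 6*u + 8*v) dv.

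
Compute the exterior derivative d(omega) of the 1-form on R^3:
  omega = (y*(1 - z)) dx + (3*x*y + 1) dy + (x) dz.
d(omega) = (3*y + z - 1) dx ∧ dy + (y + 1) dx ∧ dz

For a 1-form omega = sum_i f_i dx_i, the exterior derivative is
  d(omega) = sum_{i < j} (∂f_j/∂x_i - ∂f_i/∂x_j) dx_i ∧ dx_j.
  coefficient of dx ∧ dy: ∂f_2/∂x - ∂f_1/∂y = ∂(3*x*y + 1)/∂x - ∂(y*(1 - z))/∂y = 3*y + z - 1
  coefficient of dx ∧ dz: ∂f_3/∂x - ∂f_1/∂z = ∂(x)/∂x - ∂(y*(1 - z))/∂z = y + 1
Assembling: d(omega) = (3*y + z - 1) dx ∧ dy + (y + 1) dx ∧ dz.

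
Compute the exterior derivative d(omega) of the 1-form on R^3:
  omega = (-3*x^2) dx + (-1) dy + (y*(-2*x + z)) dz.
d(omega) = (-2*y) dx ∧ dz + (-2*x + z) dy ∧ dz

For a 1-form omega = sum_i f_i dx_i, the exterior derivative is
  d(omega) = sum_{i < j} (∂f_j/∂x_i - ∂f_i/∂x_j) dx_i ∧ dx_j.
  coefficient of dx ∧ dz: ∂f_3/∂x - ∂f_1/∂z = ∂(y*(-2*x + z))/∂x - ∂(-3*x^2)/∂z = -2*y
  coefficient of dy ∧ dz: ∂f_3/∂y - ∂f_2/∂z = ∂(y*(-2*x + z))/∂y - ∂(-1)/∂z = -2*x + z
Assembling: d(omega) = (-2*y) dx ∧ dz + (-2*x + z) dy ∧ dz.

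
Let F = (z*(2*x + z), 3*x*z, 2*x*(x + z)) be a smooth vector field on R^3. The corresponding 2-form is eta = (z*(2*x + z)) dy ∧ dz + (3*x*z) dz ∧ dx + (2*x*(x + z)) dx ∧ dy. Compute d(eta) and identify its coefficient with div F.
d(eta) = (2*x + 2*z) dx ∧ dy ∧ dz; div F = 2*x + 2*z

For a 2-form in R^3 of the form above, applying d gives a 3-form with coefficient ∂P/∂x + ∂Q/∂y + ∂R/∂z:
  ∂P/∂x = 2*z
  ∂Q/∂y = 0
  ∂R/∂z = 2*x
Sum = 2*x + 2*z, which is exactly div F.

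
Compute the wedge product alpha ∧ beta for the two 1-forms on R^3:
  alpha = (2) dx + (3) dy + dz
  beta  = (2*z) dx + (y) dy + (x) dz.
alpha ∧ beta = (2*y - 6*z) dx ∧ dy + (2*x - 2*z) dx ∧ dz + (3*x - y) dy ∧ dz

Distribute the wedge, using dx_i ∧ dx_j = -dx_j ∧ dx_i and dx_i ∧ dx_i = 0. For each pair (i, j) with i < j, the coefficient of dx_i ∧ dx_j in alpha ∧ beta is (alpha_i * beta_j - alpha_j * beta_i). Collecting: alpha ∧ beta = (2*y - 6*z) dx ∧ dy + (2*x - 2*z) dx ∧ dz + (3*x - y) dy ∧ dz.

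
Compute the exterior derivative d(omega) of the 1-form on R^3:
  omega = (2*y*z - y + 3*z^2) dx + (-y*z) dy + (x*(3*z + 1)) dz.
d(omega) = (1 - 2*z) dx ∧ dy + (-2*y - 3*z + 1) dx ∧ dz + (y) dy ∧ dz

For a 1-form omega = sum_i f_i dx_i, the exterior derivative is
  d(omega) = sum_{i < j} (∂f_j/∂x_i - ∂f_i/∂x_j) dx_i ∧ dx_j.
  coefficient of dx ∧ dy: ∂f_2/∂x - ∂f_1/∂y = ∂(-y*z)/∂x - ∂(2*y*z - y + 3*z^2)/∂y = 1 - 2*z
  coefficient of dx ∧ dz: ∂f_3/∂x - ∂f_1/∂z = ∂(x*(3*z + 1))/∂x - ∂(2*y*z - y + 3*z^2)/∂z = -2*y - 3*z + 1
  coefficient of dy ∧ dz: ∂f_3/∂y - ∂f_2/∂z = ∂(x*(3*z + 1))/∂y - ∂(-y*z)/∂z = y
Assembling: d(omega) = (1 - 2*z) dx ∧ dy + (-2*y - 3*z + 1) dx ∧ dz + (y) dy ∧ dz.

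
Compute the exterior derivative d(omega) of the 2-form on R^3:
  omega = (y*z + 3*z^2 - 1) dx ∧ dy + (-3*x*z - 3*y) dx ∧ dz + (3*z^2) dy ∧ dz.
d(omega) = (y + 6*z + 3) dx ∧ dy ∧ dz

For a 2-form omega = sum_{i<j} g_{ij} dx_i ∧ dx_j, the exterior derivative is
  d(omega) = sum_{i<j} d(g_{ij}) ∧ dx_i ∧ dx_j = sum_{i<j, k} (∂g_{ij}/∂x_k) dx_k ∧ dx_i ∧ dx_j.
Expand each term, using dx_k ∧ dx_i ∧ dx_j = sgn(permutation) dx_{(a)} ∧ dx_{(b)} ∧ dx_{(c)} with (a < b < c) sorted:
  d(y*z + 3*z^2 - 1) includes (∂/∂z)(y*z + 3*z^2 - 1) dz = (y + 6*z) dz, which multiplied by dx ∧ dy gives (y + 6*z) dx ∧ dy ∧ dz
  d(-3*x*z - 3*y) includes (∂/∂y)(-3*x*z - 3*y) dy = (-3) dy, which multiplied by dx ∧ dz gives (3) dx ∧ dy ∧ dz
Collecting like 3-forms: d(omega) = (y + 6*z + 3) dx ∧ dy ∧ dz.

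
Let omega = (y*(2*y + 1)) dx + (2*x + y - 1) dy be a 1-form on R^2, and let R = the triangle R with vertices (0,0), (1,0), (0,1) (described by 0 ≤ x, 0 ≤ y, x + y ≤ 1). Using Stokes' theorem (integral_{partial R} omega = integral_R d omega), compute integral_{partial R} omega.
integral_(partial R) omega = -1/6

Stokes: integral_partial_R omega = integral_R d omega with d omega = (∂Q/∂x - ∂P/∂y) dx ∧ dy.
  ∂Q/∂x = 2
  ∂P/∂y = 4*y + 1
  integrand = ∂Q/∂x - ∂P/∂y = 1 - 4*y.
Integrating over R: integral_0^1 integral_0^{1-x} (1 - 4*y) dy dx = -1/6.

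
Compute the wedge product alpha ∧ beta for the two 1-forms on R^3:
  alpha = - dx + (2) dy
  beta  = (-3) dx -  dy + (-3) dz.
alpha ∧ beta = (7) dx ∧ dy + (3) dx ∧ dz + (-6) dy ∧ dz

Distribute the wedge, using dx_i ∧ dx_j = -dx_j ∧ dx_i and dx_i ∧ dx_i = 0. For each pair (i, j) with i < j, the coefficient of dx_i ∧ dx_j in alpha ∧ beta is (alpha_i * beta_j - alpha_j * beta_i). Collecting: alpha ∧ beta = (7) dx ∧ dy + (3) dx ∧ dz + (-6) dy ∧ dz.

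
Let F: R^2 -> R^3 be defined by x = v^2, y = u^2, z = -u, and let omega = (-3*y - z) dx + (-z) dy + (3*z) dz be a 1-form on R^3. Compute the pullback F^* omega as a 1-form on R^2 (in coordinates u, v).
F^* omega = (u*(2*u + 3)) du + (2*u*v*(1 - 3*u)) dv

Using F^*(f dg) = (f ∘ F) d(g ∘ F), substitute each coordinate x_i by F_i(u, v) in f_i, and replace dx_i by d F_i = (∂F_i/∂u) du + (∂F_i/∂v) dv.
  For the x component: f_1(F) = u*(1 - 3*u); d F_1 = (0) du + (2*v) dv
  For the y component: f_2(F) = u; d F_2 = (2*u) du + (0) dv
  For the z component: f_3(F) = -3*u; d F_3 = (-1) du + (0) dv
Combining and collecting du, dv coefficients:
  coeff of du: u*(2*u + 3)
  coeff of dv: 2*u*v*(1 - 3*u)
F^* omega = (u*(2*u + 3)) du + (2*u*v*(1 - 3*u)) dv.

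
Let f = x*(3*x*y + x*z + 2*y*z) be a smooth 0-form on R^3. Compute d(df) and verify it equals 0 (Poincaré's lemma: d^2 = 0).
d(df) = 0

Step 1: df = sum_i (∂f/∂x_i) dx_i = (6*x*y + 2*x*z + 2*y*z) dx + (x*(3*x + 2*z)) dy + (x*(x + 2*y)) dz.
Step 2: Apply d again. Using the 1-form formula, the coefficient of dx ∧ dy in d(df) is ∂^2 f/∂x ∂y - ∂^2 f/∂y ∂x = (6*x + 2*z) - (6*x + 2*z) = 0 (equality of mixed partials for smooth f).
Similarly for dx ∧ dz and dy ∧ dz — all coefficients vanish. So d(df) = 0.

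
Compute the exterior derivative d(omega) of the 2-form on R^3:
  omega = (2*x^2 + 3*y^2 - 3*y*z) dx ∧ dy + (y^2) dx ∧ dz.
d(omega) = (-5*y) dx ∧ dy ∧ dz

For a 2-form omega = sum_{i<j} g_{ij} dx_i ∧ dx_j, the exterior derivative is
  d(omega) = sum_{i<j} d(g_{ij}) ∧ dx_i ∧ dx_j = sum_{i<j, k} (∂g_{ij}/∂x_k) dx_k ∧ dx_i ∧ dx_j.
Expand each term, using dx_k ∧ dx_i ∧ dx_j = sgn(permutation) dx_{(a)} ∧ dx_{(b)} ∧ dx_{(c)} with (a < b < c) sorted:
  d(2*x^2 + 3*y^2 - 3*y*z) includes (∂/∂z)(2*x^2 + 3*y^2 - 3*y*z) dz = (-3*y) dz, which multiplied by dx ∧ dy gives (-3*y) dx ∧ dy ∧ dz
  d(y^2) includes (∂/∂y)(y^2) dy = (2*y) dy, which multiplied by dx ∧ dz gives (-2*y) dx ∧ dy ∧ dz
Collecting like 3-forms: d(omega) = (-5*y) dx ∧ dy ∧ dz.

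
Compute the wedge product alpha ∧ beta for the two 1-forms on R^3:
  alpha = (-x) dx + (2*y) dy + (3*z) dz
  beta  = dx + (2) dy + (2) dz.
alpha ∧ beta = (-2*x - 2*y) dx ∧ dy + (-2*x - 3*z) dx ∧ dz + (4*y - 6*z) dy ∧ dz

Distribute the wedge, using dx_i ∧ dx_j = -dx_j ∧ dx_i and dx_i ∧ dx_i = 0. For each pair (i, j) with i < j, the coefficient of dx_i ∧ dx_j in alpha ∧ beta is (alpha_i * beta_j - alpha_j * beta_i). Collecting: alpha ∧ beta = (-2*x - 2*y) dx ∧ dy + (-2*x - 3*z) dx ∧ dz + (4*y - 6*z) dy ∧ dz.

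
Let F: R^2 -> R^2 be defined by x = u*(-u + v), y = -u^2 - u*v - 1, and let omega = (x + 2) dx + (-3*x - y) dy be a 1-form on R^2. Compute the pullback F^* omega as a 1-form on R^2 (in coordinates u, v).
F^* omega = (-6*u^3 - 3*u^2*v + 3*u*v^2 - 6*u + v) du + (u*(-5*u^2 + 3*u*v + 1)) dv

Using F^*(f dg) = (f ∘ F) d(g ∘ F), substitute each coordinate x_i by F_i(u, v) in f_i, and replace dx_i by d F_i = (∂F_i/∂u) du + (∂F_i/∂v) dv.
  For the x component: f_1(F) = -u^2 + u*v + 2; d F_1 = (-2*u + v) du + (u) dv
  For the y component: f_2(F) = 4*u^2 - 2*u*v + 1; d F_2 = (-2*u - v) du + (-u) dv
Combining and collecting du, dv coefficients:
  coeff of du: -6*u^3 - 3*u^2*v + 3*u*v^2 - 6*u + v
  coeff of dv: u*(-5*u^2 + 3*u*v + 1)
F^* omega = (-6*u^3 - 3*u^2*v + 3*u*v^2 - 6*u + v) du + (u*(-5*u^2 + 3*u*v + 1)) dv.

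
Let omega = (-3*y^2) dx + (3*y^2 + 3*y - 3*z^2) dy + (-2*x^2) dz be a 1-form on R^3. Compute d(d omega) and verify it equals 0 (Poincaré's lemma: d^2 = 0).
d(d omega) = 0

Step 1: d omega = sum_{i<j} (∂f_j/∂x_i - ∂f_i/∂x_j) dx_i ∧ dx_j:
  coeff of dx ∧ dy: 6*y
  coeff of dx ∧ dz: -4*x
  coeff of dy ∧ dz: 6*z
Step 2: Apply d again to each 2-form coefficient. The only possible 3-form in R^3 is dx ∧ dy ∧ dz, with coefficient
  ∂(coeff of dy∧dz)/∂x - ∂(coeff of dx∧dz)/∂y + ∂(coeff of dx∧dy)/∂z
  = ∂/∂x (6*z) - ∂/∂y (-4*x) + ∂/∂z (6*y).
Each of these terms simplifies to sums of mixed partials that cancel in pairs. The result is 0 (by equality of mixed partials for smooth functions — Schwarz / Clairaut).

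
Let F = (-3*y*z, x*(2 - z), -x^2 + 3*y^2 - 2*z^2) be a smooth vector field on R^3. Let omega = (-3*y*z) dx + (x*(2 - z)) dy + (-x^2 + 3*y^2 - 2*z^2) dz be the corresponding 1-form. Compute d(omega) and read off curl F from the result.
d(omega) = (x + 6*y) dy ∧ dz + (2*x - 3*y) dz ∧ dx + (2*z + 2) dx ∧ dy; curl F = (x + 6*y, 2*x - 3*y, 2*z + 2)

d omega = sum_{i<j} (∂f_j/∂x_i - ∂f_i/∂x_j) dx_i ∧ dx_j. Under the identification (dy ∧ dz, dz ∧ dx, dx ∧ dy) ↔ (e_x, e_y, e_z), the coefficients are exactly the components of curl F. Compute:
  ∂R/∂y - ∂Q/∂z = (6*y) - (-x) = x + 6*y
  ∂P/∂z - ∂R/∂x = (-3*y) - (-2*x) = 2*x - 3*y
  ∂Q/∂x - ∂P/∂y = (2 - z) - (-3*z) = 2*z + 2.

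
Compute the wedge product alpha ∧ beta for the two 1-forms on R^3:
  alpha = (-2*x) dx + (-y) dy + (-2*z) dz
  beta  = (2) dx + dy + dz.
alpha ∧ beta = (-2*x + 2*y) dx ∧ dy + (-2*x + 4*z) dx ∧ dz + (-y + 2*z) dy ∧ dz

Distribute the wedge, using dx_i ∧ dx_j = -dx_j ∧ dx_i and dx_i ∧ dx_i = 0. For each pair (i, j) with i < j, the coefficient of dx_i ∧ dx_j in alpha ∧ beta is (alpha_i * beta_j - alpha_j * beta_i). Collecting: alpha ∧ beta = (-2*x + 2*y) dx ∧ dy + (-2*x + 4*z) dx ∧ dz + (-y + 2*z) dy ∧ dz.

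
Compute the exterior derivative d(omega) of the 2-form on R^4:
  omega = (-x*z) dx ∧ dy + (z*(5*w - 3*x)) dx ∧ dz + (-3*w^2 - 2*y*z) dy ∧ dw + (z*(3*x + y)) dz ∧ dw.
d(omega) = (-x) dx ∧ dy ∧ dz + (8*z) dx ∧ dz ∧ dw + (2*y + z) dy ∧ dz ∧ dw

For a 2-form omega = sum_{i<j} g_{ij} dx_i ∧ dx_j, the exterior derivative is
  d(omega) = sum_{i<j} d(g_{ij}) ∧ dx_i ∧ dx_j = sum_{i<j, k} (∂g_{ij}/∂x_k) dx_k ∧ dx_i ∧ dx_j.
Expand each term, using dx_k ∧ dx_i ∧ dx_j = sgn(permutation) dx_{(a)} ∧ dx_{(b)} ∧ dx_{(c)} with (a < b < c) sorted:
  d(-x*z) includes (∂/∂z)(-x*z) dz = (-x) dz, which multiplied by dx ∧ dy gives (-x) dx ∧ dy ∧ dz
  d(z*(5*w - 3*x)) includes (∂/∂w)(z*(5*w - 3*x)) dw = (5*z) dw, which multiplied by dx ∧ dz gives (5*z) dx ∧ dz ∧ dw
  d(-3*w^2 - 2*y*z) includes (∂/∂z)(-3*w^2 - 2*y*z) dz = (-2*y) dz, which multiplied by dy ∧ dw gives (2*y) dy ∧ dz ∧ dw
  d(z*(3*x + y)) includes (∂/∂x)(z*(3*x + y)) dx = (3*z) dx, which multiplied by dz ∧ dw gives (3*z) dx ∧ dz ∧ dw
  d(z*(3*x + y)) includes (∂/∂y)(z*(3*x + y)) dy = (z) dy, which multiplied by dz ∧ dw gives (z) dy ∧ dz ∧ dw
Collecting like 3-forms: d(omega) = (-x) dx ∧ dy ∧ dz + (8*z) dx ∧ dz ∧ dw + (2*y + z) dy ∧ dz ∧ dw.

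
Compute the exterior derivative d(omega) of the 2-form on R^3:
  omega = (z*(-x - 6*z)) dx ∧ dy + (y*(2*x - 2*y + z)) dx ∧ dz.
d(omega) = (-3*x + 4*y - 13*z) dx ∧ dy ∧ dz

For a 2-form omega = sum_{i<j} g_{ij} dx_i ∧ dx_j, the exterior derivative is
  d(omega) = sum_{i<j} d(g_{ij}) ∧ dx_i ∧ dx_j = sum_{i<j, k} (∂g_{ij}/∂x_k) dx_k ∧ dx_i ∧ dx_j.
Expand each term, using dx_k ∧ dx_i ∧ dx_j = sgn(permutation) dx_{(a)} ∧ dx_{(b)} ∧ dx_{(c)} with (a < b < c) sorted:
  d(z*(-x - 6*z)) includes (∂/∂z)(z*(-x - 6*z)) dz = (-x - 12*z) dz, which multiplied by dx ∧ dy gives (-x - 12*z) dx ∧ dy ∧ dz
  d(y*(2*x - 2*y + z)) includes (∂/∂y)(y*(2*x - 2*y + z)) dy = (2*x - 4*y + z) dy, which multiplied by dx ∧ dz gives (-2*x + 4*y - z) dx ∧ dy ∧ dz
Collecting like 3-forms: d(omega) = (-3*x + 4*y - 13*z) dx ∧ dy ∧ dz.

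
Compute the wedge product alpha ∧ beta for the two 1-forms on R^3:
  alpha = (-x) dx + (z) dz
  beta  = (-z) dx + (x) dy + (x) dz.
alpha ∧ beta = (-x^2) dx ∧ dy + (-x^2 + z^2) dx ∧ dz + (-x*z) dy ∧ dz

Distribute the wedge, using dx_i ∧ dx_j = -dx_j ∧ dx_i and dx_i ∧ dx_i = 0. For each pair (i, j) with i < j, the coefficient of dx_i ∧ dx_j in alpha ∧ beta is (alpha_i * beta_j - alpha_j * beta_i). Collecting: alpha ∧ beta = (-x^2) dx ∧ dy + (-x^2 + z^2) dx ∧ dz + (-x*z) dy ∧ dz.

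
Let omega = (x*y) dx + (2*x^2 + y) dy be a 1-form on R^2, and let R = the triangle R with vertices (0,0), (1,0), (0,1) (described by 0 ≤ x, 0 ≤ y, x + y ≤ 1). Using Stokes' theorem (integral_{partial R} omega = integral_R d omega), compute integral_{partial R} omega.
integral_(partial R) omega = 1/2

Stokes: integral_partial_R omega = integral_R d omega with d omega = (∂Q/∂x - ∂P/∂y) dx ∧ dy.
  ∂Q/∂x = 4*x
  ∂P/∂y = x
  integrand = ∂Q/∂x - ∂P/∂y = 3*x.
Integrating over R: integral_0^1 integral_0^{1-x} (3*x) dy dx = 1/2.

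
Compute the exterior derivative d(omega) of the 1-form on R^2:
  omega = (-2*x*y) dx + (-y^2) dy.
d(omega) = (2*x) dx ∧ dy

For a 1-form omega = sum_i f_i dx_i, the exterior derivative is
  d(omega) = sum_{i < j} (∂f_j/∂x_i - ∂f_i/∂x_j) dx_i ∧ dx_j.
  coefficient of dx ∧ dy: ∂f_2/∂x - ∂f_1/∂y = ∂(-y^2)/∂x - ∂(-2*x*y)/∂y = 2*x
Assembling: d(omega) = (2*x) dx ∧ dy.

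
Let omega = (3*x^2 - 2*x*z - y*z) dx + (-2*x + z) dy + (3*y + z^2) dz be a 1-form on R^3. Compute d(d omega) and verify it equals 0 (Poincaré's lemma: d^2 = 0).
d(d omega) = 0

Step 1: d omega = sum_{i<j} (∂f_j/∂x_i - ∂f_i/∂x_j) dx_i ∧ dx_j:
  coeff of dx ∧ dy: z - 2
  coeff of dx ∧ dz: 2*x + y
  coeff of dy ∧ dz: 2
Step 2: Apply d again to each 2-form coefficient. The only possible 3-form in R^3 is dx ∧ dy ∧ dz, with coefficient
  ∂(coeff of dy∧dz)/∂x - ∂(coeff of dx∧dz)/∂y + ∂(coeff of dx∧dy)/∂z
  = ∂/∂x (2) - ∂/∂y (2*x + y) + ∂/∂z (z - 2).
Each of these terms simplifies to sums of mixed partials that cancel in pairs. The result is 0 (by equality of mixed partials for smooth functions — Schwarz / Clairaut).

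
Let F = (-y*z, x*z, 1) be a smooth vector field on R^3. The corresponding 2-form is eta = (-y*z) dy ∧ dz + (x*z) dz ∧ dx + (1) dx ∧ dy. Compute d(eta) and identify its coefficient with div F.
d(eta) = (0) dx ∧ dy ∧ dz; div F = 0

For a 2-form in R^3 of the form above, applying d gives a 3-form with coefficient ∂P/∂x + ∂Q/∂y + ∂R/∂z:
  ∂P/∂x = 0
  ∂Q/∂y = 0
  ∂R/∂z = 0
Sum = 0, which is exactly div F.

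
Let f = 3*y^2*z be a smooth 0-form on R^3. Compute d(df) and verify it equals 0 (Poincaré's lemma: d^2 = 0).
d(df) = 0

Step 1: df = sum_i (∂f/∂x_i) dx_i = (0) dx + (6*y*z) dy + (3*y^2) dz.
Step 2: Apply d again. Using the 1-form formula, the coefficient of dx ∧ dy in d(df) is ∂^2 f/∂x ∂y - ∂^2 f/∂y ∂x = (0) - (0) = 0 (equality of mixed partials for smooth f).
Similarly for dx ∧ dz and dy ∧ dz — all coefficients vanish. So d(df) = 0.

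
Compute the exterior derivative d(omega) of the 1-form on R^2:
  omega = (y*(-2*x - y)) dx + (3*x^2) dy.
d(omega) = (8*x + 2*y) dx ∧ dy

For a 1-form omega = sum_i f_i dx_i, the exterior derivative is
  d(omega) = sum_{i < j} (∂f_j/∂x_i - ∂f_i/∂x_j) dx_i ∧ dx_j.
  coefficient of dx ∧ dy: ∂f_2/∂x - ∂f_1/∂y = ∂(3*x^2)/∂x - ∂(y*(-2*x - y))/∂y = 8*x + 2*y
Assembling: d(omega) = (8*x + 2*y) dx ∧ dy.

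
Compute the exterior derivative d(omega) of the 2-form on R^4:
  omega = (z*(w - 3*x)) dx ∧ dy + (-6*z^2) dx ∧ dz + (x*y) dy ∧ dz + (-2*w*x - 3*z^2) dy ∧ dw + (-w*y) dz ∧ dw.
d(omega) = (w - 3*x + y) dx ∧ dy ∧ dz + (-2*w + z) dx ∧ dy ∧ dw + (-w + 6*z) dy ∧ dz ∧ dw

For a 2-form omega = sum_{i<j} g_{ij} dx_i ∧ dx_j, the exterior derivative is
  d(omega) = sum_{i<j} d(g_{ij}) ∧ dx_i ∧ dx_j = sum_{i<j, k} (∂g_{ij}/∂x_k) dx_k ∧ dx_i ∧ dx_j.
Expand each term, using dx_k ∧ dx_i ∧ dx_j = sgn(permutation) dx_{(a)} ∧ dx_{(b)} ∧ dx_{(c)} with (a < b < c) sorted:
  d(z*(w - 3*x)) includes (∂/∂z)(z*(w - 3*x)) dz = (w - 3*x) dz, which multiplied by dx ∧ dy gives (w - 3*x) dx ∧ dy ∧ dz
  d(z*(w - 3*x)) includes (∂/∂w)(z*(w - 3*x)) dw = (z) dw, which multiplied by dx ∧ dy gives (z) dx ∧ dy ∧ dw
  d(x*y) includes (∂/∂x)(x*y) dx = (y) dx, which multiplied by dy ∧ dz gives (y) dx ∧ dy ∧ dz
  d(-2*w*x - 3*z^2) includes (∂/∂x)(-2*w*x - 3*z^2) dx = (-2*w) dx, which multiplied by dy ∧ dw gives (-2*w) dx ∧ dy ∧ dw
  d(-2*w*x - 3*z^2) includes (∂/∂z)(-2*w*x - 3*z^2) dz = (-6*z) dz, which multiplied by dy ∧ dw gives (6*z) dy ∧ dz ∧ dw
  d(-w*y) includes (∂/∂y)(-w*y) dy = (-w) dy, which multiplied by dz ∧ dw gives (-w) dy ∧ dz ∧ dw
Collecting like 3-forms: d(omega) = (w - 3*x + y) dx ∧ dy ∧ dz + (-2*w + z) dx ∧ dy ∧ dw + (-w + 6*z) dy ∧ dz ∧ dw.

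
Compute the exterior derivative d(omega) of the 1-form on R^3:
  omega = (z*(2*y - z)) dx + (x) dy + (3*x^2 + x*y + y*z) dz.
d(omega) = (1 - 2*z) dx ∧ dy + (6*x - y + 2*z) dx ∧ dz + (x + z) dy ∧ dz

For a 1-form omega = sum_i f_i dx_i, the exterior derivative is
  d(omega) = sum_{i < j} (∂f_j/∂x_i - ∂f_i/∂x_j) dx_i ∧ dx_j.
  coefficient of dx ∧ dy: ∂f_2/∂x - ∂f_1/∂y = ∂(x)/∂x - ∂(z*(2*y - z))/∂y = 1 - 2*z
  coefficient of dx ∧ dz: ∂f_3/∂x - ∂f_1/∂z = ∂(3*x^2 + x*y + y*z)/∂x - ∂(z*(2*y - z))/∂z = 6*x - y + 2*z
  coefficient of dy ∧ dz: ∂f_3/∂y - ∂f_2/∂z = ∂(3*x^2 + x*y + y*z)/∂y - ∂(x)/∂z = x + z
Assembling: d(omega) = (1 - 2*z) dx ∧ dy + (6*x - y + 2*z) dx ∧ dz + (x + z) dy ∧ dz.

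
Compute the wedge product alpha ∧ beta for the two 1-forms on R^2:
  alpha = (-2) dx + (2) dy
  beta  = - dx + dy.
alpha ∧ beta = 0

Distribute the wedge, using dx_i ∧ dx_j = -dx_j ∧ dx_i and dx_i ∧ dx_i = 0. For each pair (i, j) with i < j, the coefficient of dx_i ∧ dx_j in alpha ∧ beta is (alpha_i * beta_j - alpha_j * beta_i). Collecting: alpha ∧ beta = 0.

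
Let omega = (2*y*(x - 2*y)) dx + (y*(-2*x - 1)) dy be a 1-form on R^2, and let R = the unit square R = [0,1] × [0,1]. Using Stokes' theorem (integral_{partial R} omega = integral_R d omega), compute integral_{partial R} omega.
integral_(partial R) omega = 2

Stokes: integral_partial_R omega = integral_R d omega with d omega = (∂Q/∂x - ∂P/∂y) dx ∧ dy.
  ∂Q/∂x = -2*y
  ∂P/∂y = 2*x - 8*y
  integrand = ∂Q/∂x - ∂P/∂y = -2*x + 6*y.
Integrating over R: integral_0^1 integral_0^1 (-2*x + 6*y) dx dy = 2.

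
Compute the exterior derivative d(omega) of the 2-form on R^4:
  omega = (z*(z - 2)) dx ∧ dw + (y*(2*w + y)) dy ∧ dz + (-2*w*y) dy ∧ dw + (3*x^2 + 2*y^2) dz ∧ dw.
d(omega) = (6*x - 2*z + 2) dx ∧ dz ∧ dw + (6*y) dy ∧ dz ∧ dw

For a 2-form omega = sum_{i<j} g_{ij} dx_i ∧ dx_j, the exterior derivative is
  d(omega) = sum_{i<j} d(g_{ij}) ∧ dx_i ∧ dx_j = sum_{i<j, k} (∂g_{ij}/∂x_k) dx_k ∧ dx_i ∧ dx_j.
Expand each term, using dx_k ∧ dx_i ∧ dx_j = sgn(permutation) dx_{(a)} ∧ dx_{(b)} ∧ dx_{(c)} with (a < b < c) sorted:
  d(z*(z - 2)) includes (∂/∂z)(z*(z - 2)) dz = (2*z - 2) dz, which multiplied by dx ∧ dw gives (2 - 2*z) dx ∧ dz ∧ dw
  d(y*(2*w + y)) includes (∂/∂w)(y*(2*w + y)) dw = (2*y) dw, which multiplied by dy ∧ dz gives (2*y) dy ∧ dz ∧ dw
  d(3*x^2 + 2*y^2) includes (∂/∂x)(3*x^2 + 2*y^2) dx = (6*x) dx, which multiplied by dz ∧ dw gives (6*x) dx ∧ dz ∧ dw
  d(3*x^2 + 2*y^2) includes (∂/∂y)(3*x^2 + 2*y^2) dy = (4*y) dy, which multiplied by dz ∧ dw gives (4*y) dy ∧ dz ∧ dw
Collecting like 3-forms: d(omega) = (6*x - 2*z + 2) dx ∧ dz ∧ dw + (6*y) dy ∧ dz ∧ dw.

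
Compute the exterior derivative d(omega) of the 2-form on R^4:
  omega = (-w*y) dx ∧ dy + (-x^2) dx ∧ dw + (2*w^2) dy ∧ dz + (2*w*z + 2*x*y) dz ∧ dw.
d(omega) = (-y) dx ∧ dy ∧ dw + (4*w + 2*x) dy ∧ dz ∧ dw + (2*y) dx ∧ dz ∧ dw

For a 2-form omega = sum_{i<j} g_{ij} dx_i ∧ dx_j, the exterior derivative is
  d(omega) = sum_{i<j} d(g_{ij}) ∧ dx_i ∧ dx_j = sum_{i<j, k} (∂g_{ij}/∂x_k) dx_k ∧ dx_i ∧ dx_j.
Expand each term, using dx_k ∧ dx_i ∧ dx_j = sgn(permutation) dx_{(a)} ∧ dx_{(b)} ∧ dx_{(c)} with (a < b < c) sorted:
  d(-w*y) includes (∂/∂w)(-w*y) dw = (-y) dw, which multiplied by dx ∧ dy gives (-y) dx ∧ dy ∧ dw
  d(2*w^2) includes (∂/∂w)(2*w^2) dw = (4*w) dw, which multiplied by dy ∧ dz gives (4*w) dy ∧ dz ∧ dw
  d(2*w*z + 2*x*y) includes (∂/∂x)(2*w*z + 2*x*y) dx = (2*y) dx, which multiplied by dz ∧ dw gives (2*y) dx ∧ dz ∧ dw
  d(2*w*z + 2*x*y) includes (∂/∂y)(2*w*z + 2*x*y) dy = (2*x) dy, which multiplied by dz ∧ dw gives (2*x) dy ∧ dz ∧ dw
Collecting like 3-forms: d(omega) = (-y) dx ∧ dy ∧ dw + (4*w + 2*x) dy ∧ dz ∧ dw + (2*y) dx ∧ dz ∧ dw.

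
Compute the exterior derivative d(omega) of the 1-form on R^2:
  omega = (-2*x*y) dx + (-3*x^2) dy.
d(omega) = (-4*x) dx ∧ dy

For a 1-form omega = sum_i f_i dx_i, the exterior derivative is
  d(omega) = sum_{i < j} (∂f_j/∂x_i - ∂f_i/∂x_j) dx_i ∧ dx_j.
  coefficient of dx ∧ dy: ∂f_2/∂x - ∂f_1/∂y = ∂(-3*x^2)/∂x - ∂(-2*x*y)/∂y = -4*x
Assembling: d(omega) = (-4*x) dx ∧ dy.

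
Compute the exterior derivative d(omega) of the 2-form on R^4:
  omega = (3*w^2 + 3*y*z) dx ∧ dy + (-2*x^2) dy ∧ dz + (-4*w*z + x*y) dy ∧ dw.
d(omega) = (-4*x + 3*y) dx ∧ dy ∧ dz + (6*w + y) dx ∧ dy ∧ dw + (4*w) dy ∧ dz ∧ dw

For a 2-form omega = sum_{i<j} g_{ij} dx_i ∧ dx_j, the exterior derivative is
  d(omega) = sum_{i<j} d(g_{ij}) ∧ dx_i ∧ dx_j = sum_{i<j, k} (∂g_{ij}/∂x_k) dx_k ∧ dx_i ∧ dx_j.
Expand each term, using dx_k ∧ dx_i ∧ dx_j = sgn(permutation) dx_{(a)} ∧ dx_{(b)} ∧ dx_{(c)} with (a < b < c) sorted:
  d(3*w^2 + 3*y*z) includes (∂/∂z)(3*w^2 + 3*y*z) dz = (3*y) dz, which multiplied by dx ∧ dy gives (3*y) dx ∧ dy ∧ dz
  d(3*w^2 + 3*y*z) includes (∂/∂w)(3*w^2 + 3*y*z) dw = (6*w) dw, which multiplied by dx ∧ dy gives (6*w) dx ∧ dy ∧ dw
  d(-2*x^2) includes (∂/∂x)(-2*x^2) dx = (-4*x) dx, which multiplied by dy ∧ dz gives (-4*x) dx ∧ dy ∧ dz
  d(-4*w*z + x*y) includes (∂/∂x)(-4*w*z + x*y) dx = (y) dx, which multiplied by dy ∧ dw gives (y) dx ∧ dy ∧ dw
  d(-4*w*z + x*y) includes (∂/∂z)(-4*w*z + x*y) dz = (-4*w) dz, which multiplied by dy ∧ dw gives (4*w) dy ∧ dz ∧ dw
Collecting like 3-forms: d(omega) = (-4*x + 3*y) dx ∧ dy ∧ dz + (6*w + y) dx ∧ dy ∧ dw + (4*w) dy ∧ dz ∧ dw.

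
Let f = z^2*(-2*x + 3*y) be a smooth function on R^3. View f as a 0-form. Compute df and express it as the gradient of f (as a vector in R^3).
df = (-2*z^2) dx + (3*z^2) dy + (2*z*(-2*x + 3*y)) dz; grad f = (-2*z^2, 3*z^2, 2*z*(-2*x + 3*y))

For a 0-form f, d f = (∂f/∂x) dx + (∂f/∂y) dy + (∂f/∂z) dz. The components of the vector representation are exactly the entries of grad f in Cartesian coordinates:
  ∂f/∂x = -2*z^2
  ∂f/∂y = 3*z^2
  ∂f/∂z = 2*z*(-2*x + 3*y).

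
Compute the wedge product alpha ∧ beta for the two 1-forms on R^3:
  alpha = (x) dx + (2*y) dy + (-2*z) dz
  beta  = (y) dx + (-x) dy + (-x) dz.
alpha ∧ beta = (-x^2 - 2*y^2) dx ∧ dy + (-x^2 + 2*y*z) dx ∧ dz + (-2*x*(y + z)) dy ∧ dz

Distribute the wedge, using dx_i ∧ dx_j = -dx_j ∧ dx_i and dx_i ∧ dx_i = 0. For each pair (i, j) with i < j, the coefficient of dx_i ∧ dx_j in alpha ∧ beta is (alpha_i * beta_j - alpha_j * beta_i). Collecting: alpha ∧ beta = (-x^2 - 2*y^2) dx ∧ dy + (-x^2 + 2*y*z) dx ∧ dz + (-2*x*(y + z)) dy ∧ dz.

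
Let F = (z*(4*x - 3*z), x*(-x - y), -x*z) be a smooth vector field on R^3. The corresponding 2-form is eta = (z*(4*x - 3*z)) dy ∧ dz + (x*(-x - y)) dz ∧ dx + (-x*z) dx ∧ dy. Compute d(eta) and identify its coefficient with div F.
d(eta) = (-2*x + 4*z) dx ∧ dy ∧ dz; div F = -2*x + 4*z

For a 2-form in R^3 of the form above, applying d gives a 3-form with coefficient ∂P/∂x + ∂Q/∂y + ∂R/∂z:
  ∂P/∂x = 4*z
  ∂Q/∂y = -x
  ∂R/∂z = -x
Sum = -2*x + 4*z, which is exactly div F.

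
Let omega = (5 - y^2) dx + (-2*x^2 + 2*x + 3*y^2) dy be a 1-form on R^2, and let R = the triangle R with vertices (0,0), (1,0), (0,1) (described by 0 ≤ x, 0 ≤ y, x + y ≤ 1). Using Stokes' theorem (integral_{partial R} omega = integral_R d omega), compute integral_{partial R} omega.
integral_(partial R) omega = 2/3

Stokes: integral_partial_R omega = integral_R d omega with d omega = (∂Q/∂x - ∂P/∂y) dx ∧ dy.
  ∂Q/∂x = 2 - 4*x
  ∂P/∂y = -2*y
  integrand = ∂Q/∂x - ∂P/∂y = -4*x + 2*y + 2.
Integrating over R: integral_0^1 integral_0^{1-x} (-4*x + 2*y + 2) dy dx = 2/3.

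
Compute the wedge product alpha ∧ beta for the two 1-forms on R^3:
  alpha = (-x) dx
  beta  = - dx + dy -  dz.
alpha ∧ beta = (-x) dx ∧ dy + (x) dx ∧ dz

Distribute the wedge, using dx_i ∧ dx_j = -dx_j ∧ dx_i and dx_i ∧ dx_i = 0. For each pair (i, j) with i < j, the coefficient of dx_i ∧ dx_j in alpha ∧ beta is (alpha_i * beta_j - alpha_j * beta_i). Collecting: alpha ∧ beta = (-x) dx ∧ dy + (x) dx ∧ dz.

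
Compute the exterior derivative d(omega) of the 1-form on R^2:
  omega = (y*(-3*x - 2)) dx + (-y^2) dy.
d(omega) = (3*x + 2) dx ∧ dy

For a 1-form omega = sum_i f_i dx_i, the exterior derivative is
  d(omega) = sum_{i < j} (∂f_j/∂x_i - ∂f_i/∂x_j) dx_i ∧ dx_j.
  coefficient of dx ∧ dy: ∂f_2/∂x - ∂f_1/∂y = ∂(-y^2)/∂x - ∂(y*(-3*x - 2))/∂y = 3*x + 2
Assembling: d(omega) = (3*x + 2) dx ∧ dy.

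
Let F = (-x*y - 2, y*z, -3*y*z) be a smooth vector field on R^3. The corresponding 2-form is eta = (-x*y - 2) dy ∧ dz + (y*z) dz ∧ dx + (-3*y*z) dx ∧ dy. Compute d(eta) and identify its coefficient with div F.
d(eta) = (-4*y + z) dx ∧ dy ∧ dz; div F = -4*y + z

For a 2-form in R^3 of the form above, applying d gives a 3-form with coefficient ∂P/∂x + ∂Q/∂y + ∂R/∂z:
  ∂P/∂x = -y
  ∂Q/∂y = z
  ∂R/∂z = -3*y
Sum = -4*y + z, which is exactly div F.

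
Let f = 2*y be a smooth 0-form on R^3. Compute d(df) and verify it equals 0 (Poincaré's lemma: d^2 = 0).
d(df) = 0

Step 1: df = sum_i (∂f/∂x_i) dx_i = (0) dx + (2) dy + (0) dz.
Step 2: Apply d again. Using the 1-form formula, the coefficient of dx ∧ dy in d(df) is ∂^2 f/∂x ∂y - ∂^2 f/∂y ∂x = (0) - (0) = 0 (equality of mixed partials for smooth f).
Similarly for dx ∧ dz and dy ∧ dz — all coefficients vanish. So d(df) = 0.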